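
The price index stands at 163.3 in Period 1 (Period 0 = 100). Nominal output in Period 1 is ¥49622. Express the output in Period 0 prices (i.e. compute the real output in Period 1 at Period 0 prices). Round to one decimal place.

Real = Nominal ÷ (Index/100) = 49622 ÷ (163.3/100)
     = 49622 ÷ 1.633 = 30387.0178

30387.0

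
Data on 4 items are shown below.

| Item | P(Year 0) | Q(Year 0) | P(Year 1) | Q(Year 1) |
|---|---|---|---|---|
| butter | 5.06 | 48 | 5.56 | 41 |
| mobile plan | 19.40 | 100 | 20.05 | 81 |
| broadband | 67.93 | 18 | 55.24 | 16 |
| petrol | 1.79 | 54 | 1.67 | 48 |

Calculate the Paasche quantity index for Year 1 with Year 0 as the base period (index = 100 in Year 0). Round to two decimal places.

Paasche quantity index uses current-period prices as weights.
ΣP(Year 1)·Q(Year 1) = 5.56×41 + 20.05×81 + 55.24×16 + 1.67×48 = 227.96 + 1624.05 + 883.84 + 80.16 = 2816.01
ΣP(Year 1)·Q(Year 0) = 5.56×48 + 20.05×100 + 55.24×18 + 1.67×54 = 266.88 + 2005 + 994.32 + 90.18 = 3356.38
Index = 2816.01 / 3356.38 × 100 = 83.9002

83.90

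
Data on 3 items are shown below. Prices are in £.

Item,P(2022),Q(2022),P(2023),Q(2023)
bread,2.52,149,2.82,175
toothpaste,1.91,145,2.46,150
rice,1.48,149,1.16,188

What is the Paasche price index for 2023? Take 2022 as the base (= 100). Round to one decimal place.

107.4

Paasche price index uses current-period quantities as weights.
ΣP(2023)·Q(2023) = 2.82×175 + 2.46×150 + 1.16×188 = 493.5 + 369 + 218.08 = 1080.58
ΣP(2022)·Q(2023) = 2.52×175 + 1.91×150 + 1.48×188 = 441 + 286.5 + 278.24 = 1005.74
Index = 1080.58 / 1005.74 × 100 = 107.4413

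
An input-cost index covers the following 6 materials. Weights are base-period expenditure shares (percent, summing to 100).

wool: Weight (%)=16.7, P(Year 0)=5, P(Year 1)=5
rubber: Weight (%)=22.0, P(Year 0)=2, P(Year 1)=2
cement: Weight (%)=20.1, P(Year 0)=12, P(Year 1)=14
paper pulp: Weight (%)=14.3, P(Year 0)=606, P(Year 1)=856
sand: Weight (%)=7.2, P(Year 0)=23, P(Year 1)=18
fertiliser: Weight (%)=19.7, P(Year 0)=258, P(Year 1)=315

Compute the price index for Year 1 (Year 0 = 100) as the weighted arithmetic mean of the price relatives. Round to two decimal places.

wool: 16.7 × (5/5) = 16.7 × 1.000000 = 16.7000
rubber: 22.0 × (2/2) = 22.0 × 1.000000 = 22.0000
cement: 20.1 × (14/12) = 20.1 × 1.166667 = 23.4500
paper pulp: 14.3 × (856/606) = 14.3 × 1.412541 = 20.1993
sand: 7.2 × (18/23) = 7.2 × 0.782609 = 5.6348
fertiliser: 19.7 × (315/258) = 19.7 × 1.220930 = 24.0523
Index = Σ wᵢ·(p₁ᵢ/p₀ᵢ) = 16.7000 + 22.0000 + 23.4500 + 20.1993 + 5.6348 + 24.0523 = 112.0364

112.04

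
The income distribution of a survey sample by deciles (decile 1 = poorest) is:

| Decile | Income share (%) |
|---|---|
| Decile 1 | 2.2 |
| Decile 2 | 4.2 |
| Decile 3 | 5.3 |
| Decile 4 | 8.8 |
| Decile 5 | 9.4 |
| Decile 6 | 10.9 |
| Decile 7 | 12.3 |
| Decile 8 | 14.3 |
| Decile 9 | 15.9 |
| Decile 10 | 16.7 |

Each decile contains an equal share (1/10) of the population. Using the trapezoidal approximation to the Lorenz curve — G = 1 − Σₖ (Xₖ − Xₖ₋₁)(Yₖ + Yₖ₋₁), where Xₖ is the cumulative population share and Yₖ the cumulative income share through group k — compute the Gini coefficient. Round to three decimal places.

0.269

Cumulative income shares Yₖ: 0.0220, 0.0640, 0.1170, 0.2050, 0.2990, 0.4080, 0.5310, 0.6740, 0.8330, 1.0000
Σ (Xₖ−Xₖ₋₁)(Yₖ+Yₖ₋₁) = (1/10)(0.0220+0.0000) + (1/10)(0.0640+0.0220) + (1/10)(0.1170+0.0640) + (1/10)(0.2050+0.1170) + (1/10)(0.2990+0.2050) + (1/10)(0.4080+0.2990) + (1/10)(0.5310+0.4080) + (1/10)(0.6740+0.5310) + (1/10)(0.8330+0.6740) + (1/10)(1.0000+0.8330)
  = 0.0022 + 0.0086 + 0.0181 + 0.0322 + 0.0504 + 0.0707 + 0.0939 + 0.1205 + 0.1507 + 0.1833 = 0.7306
G = 1 − 0.7306 = 0.2694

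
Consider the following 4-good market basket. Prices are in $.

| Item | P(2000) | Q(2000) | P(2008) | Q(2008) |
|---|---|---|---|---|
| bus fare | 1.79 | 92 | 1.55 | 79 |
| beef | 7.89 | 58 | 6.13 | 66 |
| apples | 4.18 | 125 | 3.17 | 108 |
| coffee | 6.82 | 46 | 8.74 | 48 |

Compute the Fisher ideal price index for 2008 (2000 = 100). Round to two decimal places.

Laspeyres component (base-period weights):
ΣP(2008)Q(2000) = 1.55×92 + 6.13×58 + 3.17×125 + 8.74×46 = 142.6 + 355.54 + 396.25 + 402.04 = 1296.43
ΣP(2000)Q(2000) = 1.79×92 + 7.89×58 + 4.18×125 + 6.82×46 = 164.68 + 457.62 + 522.5 + 313.72 = 1458.52
L = 1296.43 / 1458.52 × 100 = 88.8867
Paasche component (current-period weights):
ΣP(2008)Q(2008) = 1.55×79 + 6.13×66 + 3.17×108 + 8.74×48 = 122.45 + 404.58 + 342.36 + 419.52 = 1288.91
ΣP(2000)Q(2008) = 1.79×79 + 7.89×66 + 4.18×108 + 6.82×48 = 141.41 + 520.74 + 451.44 + 327.36 = 1440.95
P = 1288.91 / 1440.95 × 100 = 89.4486
Fisher = √(L × P) = √(88.8867 × 89.4486) = 89.1672

89.17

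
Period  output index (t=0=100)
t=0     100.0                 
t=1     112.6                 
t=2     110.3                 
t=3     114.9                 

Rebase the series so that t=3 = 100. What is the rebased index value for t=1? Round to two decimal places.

98.00

Rebased(t=1) = 112.6 / 114.9 × 100 = 97.9983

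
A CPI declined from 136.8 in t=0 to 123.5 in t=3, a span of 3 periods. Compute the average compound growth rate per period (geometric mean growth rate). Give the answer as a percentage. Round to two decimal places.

-3.35%

Growth factor = (123.5/136.8)^(1/3) = (0.902778)^(1/3) = 0.966482
Growth rate = 0.966482 − 1 = -0.033518 = -3.3518%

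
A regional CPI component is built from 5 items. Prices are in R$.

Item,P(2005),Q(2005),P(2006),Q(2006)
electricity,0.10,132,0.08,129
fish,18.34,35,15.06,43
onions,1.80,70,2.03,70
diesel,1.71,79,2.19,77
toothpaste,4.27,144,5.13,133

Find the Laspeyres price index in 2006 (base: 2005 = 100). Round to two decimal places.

Laspeyres price index uses base-period quantities as weights.
ΣP(2006)·Q(2005) = 0.08×132 + 15.06×35 + 2.03×70 + 2.19×79 + 5.13×144 = 10.56 + 527.1 + 142.1 + 173.01 + 738.72 = 1591.49
ΣP(2005)·Q(2005) = 0.10×132 + 18.34×35 + 1.80×70 + 1.71×79 + 4.27×144 = 13.2 + 641.9 + 126 + 135.09 + 614.88 = 1531.07
Index = 1591.49 / 1531.07 × 100 = 103.9463

103.95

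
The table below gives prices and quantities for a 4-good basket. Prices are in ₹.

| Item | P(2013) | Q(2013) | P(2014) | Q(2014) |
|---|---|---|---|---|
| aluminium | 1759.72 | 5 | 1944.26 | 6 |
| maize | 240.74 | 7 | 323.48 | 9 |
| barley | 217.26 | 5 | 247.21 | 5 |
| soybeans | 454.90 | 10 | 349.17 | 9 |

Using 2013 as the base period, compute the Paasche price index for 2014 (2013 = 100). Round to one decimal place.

Paasche price index uses current-period quantities as weights.
ΣP(2014)·Q(2014) = 1944.26×6 + 323.48×9 + 247.21×5 + 349.17×9 = 11665.56 + 2911.32 + 1236.05 + 3142.53 = 18955.46
ΣP(2013)·Q(2014) = 1759.72×6 + 240.74×9 + 217.26×5 + 454.90×9 = 10558.32 + 2166.66 + 1086.3 + 4094.1 = 17905.38
Index = 18955.46 / 17905.38 × 100 = 105.8646

105.9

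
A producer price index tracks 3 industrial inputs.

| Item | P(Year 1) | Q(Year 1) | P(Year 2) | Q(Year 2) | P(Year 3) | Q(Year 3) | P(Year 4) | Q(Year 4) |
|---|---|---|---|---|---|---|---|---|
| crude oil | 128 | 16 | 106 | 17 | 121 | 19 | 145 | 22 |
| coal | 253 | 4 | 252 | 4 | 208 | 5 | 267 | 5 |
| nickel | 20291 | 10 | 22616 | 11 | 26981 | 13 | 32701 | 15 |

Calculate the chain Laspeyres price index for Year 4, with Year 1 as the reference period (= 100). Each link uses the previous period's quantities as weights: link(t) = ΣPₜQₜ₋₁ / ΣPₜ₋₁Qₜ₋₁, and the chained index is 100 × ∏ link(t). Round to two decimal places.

Link Year 1→Year 2:
ΣP(Year 2)Q(Year 1) = 106×16 + 252×4 + 22616×10 = 1696 + 1008 + 226160 = 228864
ΣP(Year 1)Q(Year 1) = 128×16 + 253×4 + 20291×10 = 2048 + 1012 + 202910 = 205970
link = 228864/205970 = 1.111152
Link Year 2→Year 3:
ΣP(Year 3)Q(Year 2) = 121×17 + 208×4 + 26981×11 = 2057 + 832 + 296791 = 299680
ΣP(Year 2)Q(Year 2) = 106×17 + 252×4 + 22616×11 = 1802 + 1008 + 248776 = 251586
link = 299680/251586 = 1.191163
Link Year 3→Year 4:
ΣP(Year 4)Q(Year 3) = 145×19 + 267×5 + 32701×13 = 2755 + 1335 + 425113 = 429203
ΣP(Year 3)Q(Year 3) = 121×19 + 208×5 + 26981×13 = 2299 + 1040 + 350753 = 354092
link = 429203/354092 = 1.212123
Chained index = 100 × 1.111152 × 1.191163 × 1.212123 = 160.4322

160.43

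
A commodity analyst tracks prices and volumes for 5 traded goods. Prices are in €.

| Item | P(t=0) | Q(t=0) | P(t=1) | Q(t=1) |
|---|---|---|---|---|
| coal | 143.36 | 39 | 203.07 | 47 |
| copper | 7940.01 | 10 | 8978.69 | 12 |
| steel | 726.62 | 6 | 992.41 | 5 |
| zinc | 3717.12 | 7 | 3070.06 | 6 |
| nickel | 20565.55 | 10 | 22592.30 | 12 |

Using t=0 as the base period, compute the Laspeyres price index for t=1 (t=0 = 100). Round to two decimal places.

Laspeyres price index uses base-period quantities as weights.
ΣP(t=1)·Q(t=0) = 203.07×39 + 8978.69×10 + 992.41×6 + 3070.06×7 + 22592.30×10 = 7919.73 + 89786.9 + 5954.46 + 21490.42 + 225923 = 351074.51
ΣP(t=0)·Q(t=0) = 143.36×39 + 7940.01×10 + 726.62×6 + 3717.12×7 + 20565.55×10 = 5591.04 + 79400.1 + 4359.72 + 26019.84 + 205655.5 = 321026.2
Index = 351074.51 / 321026.2 × 100 = 109.3601

109.36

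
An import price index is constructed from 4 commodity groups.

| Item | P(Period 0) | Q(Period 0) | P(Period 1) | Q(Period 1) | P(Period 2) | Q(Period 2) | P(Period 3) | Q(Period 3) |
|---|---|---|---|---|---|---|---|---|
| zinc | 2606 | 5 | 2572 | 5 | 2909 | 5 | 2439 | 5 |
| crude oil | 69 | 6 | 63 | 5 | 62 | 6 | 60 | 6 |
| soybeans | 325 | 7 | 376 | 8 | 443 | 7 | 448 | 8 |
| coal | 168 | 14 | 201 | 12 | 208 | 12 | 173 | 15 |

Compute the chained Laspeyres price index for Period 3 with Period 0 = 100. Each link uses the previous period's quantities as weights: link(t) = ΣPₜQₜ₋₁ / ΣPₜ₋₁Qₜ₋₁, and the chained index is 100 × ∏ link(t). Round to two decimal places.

100.62

Link Period 0→Period 1:
ΣP(Period 1)Q(Period 0) = 2572×5 + 63×6 + 376×7 + 201×14 = 12860 + 378 + 2632 + 2814 = 18684
ΣP(Period 0)Q(Period 0) = 2606×5 + 69×6 + 325×7 + 168×14 = 13030 + 414 + 2275 + 2352 = 18071
link = 18684/18071 = 1.033922
Link Period 1→Period 2:
ΣP(Period 2)Q(Period 1) = 2909×5 + 62×5 + 443×8 + 208×12 = 14545 + 310 + 3544 + 2496 = 20895
ΣP(Period 1)Q(Period 1) = 2572×5 + 63×5 + 376×8 + 201×12 = 12860 + 315 + 3008 + 2412 = 18595
link = 20895/18595 = 1.123689
Link Period 2→Period 3:
ΣP(Period 3)Q(Period 2) = 2439×5 + 60×6 + 448×7 + 173×12 = 12195 + 360 + 3136 + 2076 = 17767
ΣP(Period 2)Q(Period 2) = 2909×5 + 62×6 + 443×7 + 208×12 = 14545 + 372 + 3101 + 2496 = 20514
link = 17767/20514 = 0.866091
Chained index = 100 × 1.033922 × 1.123689 × 0.866091 = 100.6231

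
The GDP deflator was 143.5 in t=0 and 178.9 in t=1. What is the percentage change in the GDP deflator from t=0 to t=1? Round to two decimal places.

24.67%

Change = (178.9 − 143.5) / 143.5 × 100
       = 35.4 / 143.5 × 100 = 24.6690%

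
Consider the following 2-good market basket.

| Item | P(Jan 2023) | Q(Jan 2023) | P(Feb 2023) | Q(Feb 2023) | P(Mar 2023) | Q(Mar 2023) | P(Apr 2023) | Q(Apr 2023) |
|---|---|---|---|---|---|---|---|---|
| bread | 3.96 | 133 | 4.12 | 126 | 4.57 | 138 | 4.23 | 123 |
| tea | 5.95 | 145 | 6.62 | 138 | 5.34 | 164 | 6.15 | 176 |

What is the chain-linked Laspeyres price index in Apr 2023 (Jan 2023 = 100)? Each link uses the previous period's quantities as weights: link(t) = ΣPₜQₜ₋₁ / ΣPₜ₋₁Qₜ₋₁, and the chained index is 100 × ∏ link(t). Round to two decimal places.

Link Jan 2023→Feb 2023:
ΣP(Feb 2023)Q(Jan 2023) = 4.12×133 + 6.62×145 = 547.96 + 959.9 = 1507.86
ΣP(Jan 2023)Q(Jan 2023) = 3.96×133 + 5.95×145 = 526.68 + 862.75 = 1389.43
link = 1507.86/1389.43 = 1.085236
Link Feb 2023→Mar 2023:
ΣP(Mar 2023)Q(Feb 2023) = 4.57×126 + 5.34×138 = 575.82 + 736.92 = 1312.74
ΣP(Feb 2023)Q(Feb 2023) = 4.12×126 + 6.62×138 = 519.12 + 913.56 = 1432.68
link = 1312.74/1432.68 = 0.916283
Link Mar 2023→Apr 2023:
ΣP(Apr 2023)Q(Mar 2023) = 4.23×138 + 6.15×164 = 583.74 + 1008.6 = 1592.34
ΣP(Mar 2023)Q(Mar 2023) = 4.57×138 + 5.34×164 = 630.66 + 875.76 = 1506.42
link = 1592.34/1506.42 = 1.057036
Chained index = 100 × 1.085236 × 0.916283 × 1.057036 = 105.1099

105.11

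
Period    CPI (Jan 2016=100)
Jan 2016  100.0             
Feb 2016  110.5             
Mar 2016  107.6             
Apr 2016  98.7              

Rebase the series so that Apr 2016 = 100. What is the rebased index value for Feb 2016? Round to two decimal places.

111.96

Rebased(Feb 2016) = 110.5 / 98.7 × 100 = 111.9554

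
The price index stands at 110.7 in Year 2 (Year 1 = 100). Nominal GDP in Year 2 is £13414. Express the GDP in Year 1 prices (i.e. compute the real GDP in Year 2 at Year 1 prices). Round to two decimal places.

Real = Nominal ÷ (Index/100) = 13414 ÷ (110.7/100)
     = 13414 ÷ 1.107 = 12117.4345

12117.43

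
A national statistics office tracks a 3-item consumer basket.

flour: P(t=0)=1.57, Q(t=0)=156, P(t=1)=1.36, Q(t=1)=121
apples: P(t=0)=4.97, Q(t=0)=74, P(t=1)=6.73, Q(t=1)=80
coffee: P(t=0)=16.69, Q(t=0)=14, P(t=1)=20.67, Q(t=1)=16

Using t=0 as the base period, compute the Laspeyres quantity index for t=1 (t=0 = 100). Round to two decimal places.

100.97

Laspeyres quantity index uses base-period prices as weights.
ΣP(t=0)·Q(t=1) = 1.57×121 + 4.97×80 + 16.69×16 = 189.97 + 397.6 + 267.04 = 854.61
ΣP(t=0)·Q(t=0) = 1.57×156 + 4.97×74 + 16.69×14 = 244.92 + 367.78 + 233.66 = 846.36
Index = 854.61 / 846.36 × 100 = 100.9748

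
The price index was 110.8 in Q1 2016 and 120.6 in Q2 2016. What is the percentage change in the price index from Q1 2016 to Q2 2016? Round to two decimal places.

Change = (120.6 − 110.8) / 110.8 × 100
       = 9.8 / 110.8 × 100 = 8.8448%

8.84%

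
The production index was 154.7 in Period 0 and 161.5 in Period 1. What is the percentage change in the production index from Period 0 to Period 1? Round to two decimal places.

Change = (161.5 − 154.7) / 154.7 × 100
       = 6.8 / 154.7 × 100 = 4.3956%

4.40%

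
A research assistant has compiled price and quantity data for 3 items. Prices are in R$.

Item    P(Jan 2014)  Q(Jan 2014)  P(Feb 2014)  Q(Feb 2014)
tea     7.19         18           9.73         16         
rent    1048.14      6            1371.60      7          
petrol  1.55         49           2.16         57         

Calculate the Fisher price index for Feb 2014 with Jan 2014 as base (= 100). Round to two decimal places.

Laspeyres component (base-period weights):
ΣP(Feb 2014)Q(Jan 2014) = 9.73×18 + 1371.60×6 + 2.16×49 = 175.14 + 8229.6 + 105.84 = 8510.58
ΣP(Jan 2014)Q(Jan 2014) = 7.19×18 + 1048.14×6 + 1.55×49 = 129.42 + 6288.84 + 75.95 = 6494.21
L = 8510.58 / 6494.21 × 100 = 131.0487
Paasche component (current-period weights):
ΣP(Feb 2014)Q(Feb 2014) = 9.73×16 + 1371.60×7 + 2.16×57 = 155.68 + 9601.2 + 123.12 = 9880
ΣP(Jan 2014)Q(Feb 2014) = 7.19×16 + 1048.14×7 + 1.55×57 = 115.04 + 7336.98 + 88.35 = 7540.37
P = 9880 / 7540.37 × 100 = 131.0281
Fisher = √(L × P) = √(131.0487 × 131.0281) = 131.0384

131.04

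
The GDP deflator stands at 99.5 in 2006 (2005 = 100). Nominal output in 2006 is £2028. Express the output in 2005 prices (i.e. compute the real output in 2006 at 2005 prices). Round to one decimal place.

Real = Nominal ÷ (Index/100) = 2028 ÷ (99.5/100)
     = 2028 ÷ 0.995 = 2038.1910

2038.2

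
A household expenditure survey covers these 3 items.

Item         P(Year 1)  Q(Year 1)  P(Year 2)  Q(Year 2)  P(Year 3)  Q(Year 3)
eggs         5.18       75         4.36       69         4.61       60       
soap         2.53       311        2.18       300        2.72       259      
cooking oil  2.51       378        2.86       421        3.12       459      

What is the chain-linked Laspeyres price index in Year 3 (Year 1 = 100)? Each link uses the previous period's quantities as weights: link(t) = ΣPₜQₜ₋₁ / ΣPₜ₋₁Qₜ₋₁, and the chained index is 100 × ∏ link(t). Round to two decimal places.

Link Year 1→Year 2:
ΣP(Year 2)Q(Year 1) = 4.36×75 + 2.18×311 + 2.86×378 = 327 + 677.98 + 1081.08 = 2086.06
ΣP(Year 1)Q(Year 1) = 5.18×75 + 2.53×311 + 2.51×378 = 388.5 + 786.83 + 948.78 = 2124.11
link = 2086.06/2124.11 = 0.982087
Link Year 2→Year 3:
ΣP(Year 3)Q(Year 2) = 4.61×69 + 2.72×300 + 3.12×421 = 318.09 + 816 + 1313.52 = 2447.61
ΣP(Year 2)Q(Year 2) = 4.36×69 + 2.18×300 + 2.86×421 = 300.84 + 654 + 1204.06 = 2158.9
link = 2447.61/2158.9 = 1.133730
Chained index = 100 × 0.982087 × 1.133730 = 111.3421

111.34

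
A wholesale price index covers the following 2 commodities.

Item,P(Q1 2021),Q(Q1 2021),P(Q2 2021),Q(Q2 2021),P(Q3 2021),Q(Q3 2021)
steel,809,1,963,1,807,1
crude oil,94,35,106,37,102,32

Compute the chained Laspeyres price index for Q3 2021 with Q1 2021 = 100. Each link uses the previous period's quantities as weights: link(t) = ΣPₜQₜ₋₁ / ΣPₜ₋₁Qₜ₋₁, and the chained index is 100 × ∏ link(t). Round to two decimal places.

106.91

Link Q1 2021→Q2 2021:
ΣP(Q2 2021)Q(Q1 2021) = 963×1 + 106×35 = 963 + 3710 = 4673
ΣP(Q1 2021)Q(Q1 2021) = 809×1 + 94×35 = 809 + 3290 = 4099
link = 4673/4099 = 1.140034
Link Q2 2021→Q3 2021:
ΣP(Q3 2021)Q(Q2 2021) = 807×1 + 102×37 = 807 + 3774 = 4581
ΣP(Q2 2021)Q(Q2 2021) = 963×1 + 106×37 = 963 + 3922 = 4885
link = 4581/4885 = 0.937769
Chained index = 100 × 1.140034 × 0.937769 = 106.9088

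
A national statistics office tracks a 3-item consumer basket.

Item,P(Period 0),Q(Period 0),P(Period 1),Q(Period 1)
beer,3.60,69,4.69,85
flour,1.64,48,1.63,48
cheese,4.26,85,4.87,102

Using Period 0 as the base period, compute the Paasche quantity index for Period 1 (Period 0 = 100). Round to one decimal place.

119.3

Paasche quantity index uses current-period prices as weights.
ΣP(Period 1)·Q(Period 1) = 4.69×85 + 1.63×48 + 4.87×102 = 398.65 + 78.24 + 496.74 = 973.63
ΣP(Period 1)·Q(Period 0) = 4.69×69 + 1.63×48 + 4.87×85 = 323.61 + 78.24 + 413.95 = 815.8
Index = 973.63 / 815.8 × 100 = 119.3467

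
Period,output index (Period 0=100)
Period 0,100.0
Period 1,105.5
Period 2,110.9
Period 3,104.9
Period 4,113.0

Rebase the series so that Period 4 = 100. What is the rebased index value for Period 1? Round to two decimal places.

Rebased(Period 1) = 105.5 / 113.0 × 100 = 93.3628

93.36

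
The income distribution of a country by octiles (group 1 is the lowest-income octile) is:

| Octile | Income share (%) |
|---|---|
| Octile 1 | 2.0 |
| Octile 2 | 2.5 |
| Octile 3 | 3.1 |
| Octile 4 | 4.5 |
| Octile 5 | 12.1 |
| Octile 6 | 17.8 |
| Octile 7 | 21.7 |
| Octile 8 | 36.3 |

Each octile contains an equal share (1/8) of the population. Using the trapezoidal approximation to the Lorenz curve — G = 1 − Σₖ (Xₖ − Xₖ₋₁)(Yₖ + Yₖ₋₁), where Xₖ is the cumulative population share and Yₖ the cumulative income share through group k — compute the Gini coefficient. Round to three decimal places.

Cumulative income shares Yₖ: 0.0200, 0.0450, 0.0760, 0.1210, 0.2420, 0.4200, 0.6370, 1.0000
Σ (Xₖ−Xₖ₋₁)(Yₖ+Yₖ₋₁) = (1/8)(0.0200+0.0000) + (1/8)(0.0450+0.0200) + (1/8)(0.0760+0.0450) + (1/8)(0.1210+0.0760) + (1/8)(0.2420+0.1210) + (1/8)(0.4200+0.2420) + (1/8)(0.6370+0.4200) + (1/8)(1.0000+0.6370)
  = 0.0025 + 0.0081 + 0.0151 + 0.0246 + 0.0454 + 0.0828 + 0.1321 + 0.2046 = 0.5152
G = 1 − 0.5152 = 0.4848

0.485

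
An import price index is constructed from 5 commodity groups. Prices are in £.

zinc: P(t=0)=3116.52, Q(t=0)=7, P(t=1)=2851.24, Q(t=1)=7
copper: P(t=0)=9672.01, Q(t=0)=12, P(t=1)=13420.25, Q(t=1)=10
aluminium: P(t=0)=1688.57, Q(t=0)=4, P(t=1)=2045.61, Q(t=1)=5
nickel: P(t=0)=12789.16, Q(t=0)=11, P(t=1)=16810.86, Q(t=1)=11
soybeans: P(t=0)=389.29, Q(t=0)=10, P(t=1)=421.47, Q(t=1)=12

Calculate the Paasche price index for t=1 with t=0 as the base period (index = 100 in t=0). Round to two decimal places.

130.12

Paasche price index uses current-period quantities as weights.
ΣP(t=1)·Q(t=1) = 2851.24×7 + 13420.25×10 + 2045.61×5 + 16810.86×11 + 421.47×12 = 19958.68 + 134202.5 + 10228.05 + 184919.46 + 5057.64 = 354366.33
ΣP(t=0)·Q(t=1) = 3116.52×7 + 9672.01×10 + 1688.57×5 + 12789.16×11 + 389.29×12 = 21815.64 + 96720.1 + 8442.85 + 140680.76 + 4671.48 = 272330.83
Index = 354366.33 / 272330.83 × 100 = 130.1235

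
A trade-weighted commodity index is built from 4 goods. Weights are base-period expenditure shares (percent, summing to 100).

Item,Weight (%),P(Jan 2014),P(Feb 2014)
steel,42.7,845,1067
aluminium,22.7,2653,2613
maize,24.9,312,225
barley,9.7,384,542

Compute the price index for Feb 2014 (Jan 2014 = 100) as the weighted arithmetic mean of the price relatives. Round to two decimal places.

107.92

steel: 42.7 × (1067/845) = 42.7 × 1.262722 = 53.9182
aluminium: 22.7 × (2613/2653) = 22.7 × 0.984923 = 22.3577
maize: 24.9 × (225/312) = 24.9 × 0.721154 = 17.9567
barley: 9.7 × (542/384) = 9.7 × 1.411458 = 13.6911
Index = Σ wᵢ·(p₁ᵢ/p₀ᵢ) = 53.9182 + 22.3577 + 17.9567 + 13.6911 = 107.9238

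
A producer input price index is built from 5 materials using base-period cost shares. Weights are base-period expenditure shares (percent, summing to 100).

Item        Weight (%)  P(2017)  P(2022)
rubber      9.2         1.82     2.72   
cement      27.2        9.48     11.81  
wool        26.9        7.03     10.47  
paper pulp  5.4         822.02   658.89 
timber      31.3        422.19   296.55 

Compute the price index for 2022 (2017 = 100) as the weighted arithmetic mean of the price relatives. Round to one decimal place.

114.0

rubber: 9.2 × (2.72/1.82) = 9.2 × 1.494505 = 13.7495
cement: 27.2 × (11.81/9.48) = 27.2 × 1.245781 = 33.8852
wool: 26.9 × (10.47/7.03) = 26.9 × 1.489331 = 40.0630
paper pulp: 5.4 × (658.89/822.02) = 5.4 × 0.801550 = 4.3284
timber: 31.3 × (296.55/422.19) = 31.3 × 0.702409 = 21.9854
Index = Σ wᵢ·(p₁ᵢ/p₀ᵢ) = 13.7495 + 33.8852 + 40.0630 + 4.3284 + 21.9854 = 114.0115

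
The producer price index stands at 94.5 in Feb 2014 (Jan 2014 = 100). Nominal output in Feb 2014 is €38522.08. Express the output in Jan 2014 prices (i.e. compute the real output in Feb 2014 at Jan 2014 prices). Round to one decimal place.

40764.1

Real = Nominal ÷ (Index/100) = 38522.08 ÷ (94.5/100)
     = 38522.08 ÷ 0.945 = 40764.1058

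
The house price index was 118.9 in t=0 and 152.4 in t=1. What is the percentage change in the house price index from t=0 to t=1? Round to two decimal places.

28.17%

Change = (152.4 − 118.9) / 118.9 × 100
       = 33.5 / 118.9 × 100 = 28.1749%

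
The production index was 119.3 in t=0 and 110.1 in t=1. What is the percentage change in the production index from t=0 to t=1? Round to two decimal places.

-7.71%

Change = (110.1 − 119.3) / 119.3 × 100
       = -9.2 / 119.3 × 100 = -7.7117%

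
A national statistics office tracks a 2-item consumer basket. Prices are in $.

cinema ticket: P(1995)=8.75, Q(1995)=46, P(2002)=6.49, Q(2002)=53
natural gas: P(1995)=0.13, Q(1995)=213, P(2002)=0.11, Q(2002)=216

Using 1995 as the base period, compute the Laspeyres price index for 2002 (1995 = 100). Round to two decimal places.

74.84

Laspeyres price index uses base-period quantities as weights.
ΣP(2002)·Q(1995) = 6.49×46 + 0.11×213 = 298.54 + 23.43 = 321.97
ΣP(1995)·Q(1995) = 8.75×46 + 0.13×213 = 402.5 + 27.69 = 430.19
Index = 321.97 / 430.19 × 100 = 74.8437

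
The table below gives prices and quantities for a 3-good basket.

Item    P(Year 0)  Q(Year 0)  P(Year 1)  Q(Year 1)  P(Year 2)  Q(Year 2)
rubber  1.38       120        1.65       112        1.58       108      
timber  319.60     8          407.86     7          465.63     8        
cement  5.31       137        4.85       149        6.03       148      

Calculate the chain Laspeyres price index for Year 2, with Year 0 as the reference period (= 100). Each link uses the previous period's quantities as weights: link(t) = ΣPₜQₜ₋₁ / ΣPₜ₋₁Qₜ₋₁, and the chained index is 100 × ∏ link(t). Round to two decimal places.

137.77

Link Year 0→Year 1:
ΣP(Year 1)Q(Year 0) = 1.65×120 + 407.86×8 + 4.85×137 = 198 + 3262.88 + 664.45 = 4125.33
ΣP(Year 0)Q(Year 0) = 1.38×120 + 319.60×8 + 5.31×137 = 165.6 + 2556.8 + 727.47 = 3449.87
link = 4125.33/3449.87 = 1.195793
Link Year 1→Year 2:
ΣP(Year 2)Q(Year 1) = 1.58×112 + 465.63×7 + 6.03×149 = 176.96 + 3259.41 + 898.47 = 4334.84
ΣP(Year 1)Q(Year 1) = 1.65×112 + 407.86×7 + 4.85×149 = 184.8 + 2855.02 + 722.65 = 3762.47
link = 4334.84/3762.47 = 1.152126
Chained index = 100 × 1.195793 × 1.152126 = 137.7704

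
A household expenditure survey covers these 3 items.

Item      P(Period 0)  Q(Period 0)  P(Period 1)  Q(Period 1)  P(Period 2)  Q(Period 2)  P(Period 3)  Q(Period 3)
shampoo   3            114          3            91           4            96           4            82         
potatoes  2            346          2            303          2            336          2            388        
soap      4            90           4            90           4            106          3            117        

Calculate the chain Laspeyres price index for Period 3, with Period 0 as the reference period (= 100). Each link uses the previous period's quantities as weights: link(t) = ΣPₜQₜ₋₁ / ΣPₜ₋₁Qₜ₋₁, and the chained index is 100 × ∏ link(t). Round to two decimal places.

99.66

Link Period 0→Period 1:
ΣP(Period 1)Q(Period 0) = 3×114 + 2×346 + 4×90 = 342 + 692 + 360 = 1394
ΣP(Period 0)Q(Period 0) = 3×114 + 2×346 + 4×90 = 342 + 692 + 360 = 1394
link = 1394/1394 = 1.000000
Link Period 1→Period 2:
ΣP(Period 2)Q(Period 1) = 4×91 + 2×303 + 4×90 = 364 + 606 + 360 = 1330
ΣP(Period 1)Q(Period 1) = 3×91 + 2×303 + 4×90 = 273 + 606 + 360 = 1239
link = 1330/1239 = 1.073446
Link Period 2→Period 3:
ΣP(Period 3)Q(Period 2) = 4×96 + 2×336 + 3×106 = 384 + 672 + 318 = 1374
ΣP(Period 2)Q(Period 2) = 4×96 + 2×336 + 4×106 = 384 + 672 + 424 = 1480
link = 1374/1480 = 0.928378
Chained index = 100 × 1.000000 × 1.073446 × 0.928378 = 99.6564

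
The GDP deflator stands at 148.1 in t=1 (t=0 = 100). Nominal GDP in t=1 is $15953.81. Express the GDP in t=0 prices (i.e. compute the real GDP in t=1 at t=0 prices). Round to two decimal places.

Real = Nominal ÷ (Index/100) = 15953.81 ÷ (148.1/100)
     = 15953.81 ÷ 1.481 = 10772.3228

10772.32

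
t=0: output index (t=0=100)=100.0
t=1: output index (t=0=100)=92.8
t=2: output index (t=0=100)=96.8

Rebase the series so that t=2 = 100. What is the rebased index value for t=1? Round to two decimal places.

Rebased(t=1) = 92.8 / 96.8 × 100 = 95.8678

95.87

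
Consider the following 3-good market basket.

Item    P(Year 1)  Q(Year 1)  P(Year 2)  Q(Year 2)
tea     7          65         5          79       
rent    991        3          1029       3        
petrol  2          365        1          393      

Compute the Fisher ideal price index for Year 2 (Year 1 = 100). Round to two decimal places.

Laspeyres component (base-period weights):
ΣP(Year 2)Q(Year 1) = 5×65 + 1029×3 + 1×365 = 325 + 3087 + 365 = 3777
ΣP(Year 1)Q(Year 1) = 7×65 + 991×3 + 2×365 = 455 + 2973 + 730 = 4158
L = 3777 / 4158 × 100 = 90.8369
Paasche component (current-period weights):
ΣP(Year 2)Q(Year 2) = 5×79 + 1029×3 + 1×393 = 395 + 3087 + 393 = 3875
ΣP(Year 1)Q(Year 2) = 7×79 + 991×3 + 2×393 = 553 + 2973 + 786 = 4312
P = 3875 / 4312 × 100 = 89.8655
Fisher = √(L × P) = √(90.8369 × 89.8655) = 90.3499

90.35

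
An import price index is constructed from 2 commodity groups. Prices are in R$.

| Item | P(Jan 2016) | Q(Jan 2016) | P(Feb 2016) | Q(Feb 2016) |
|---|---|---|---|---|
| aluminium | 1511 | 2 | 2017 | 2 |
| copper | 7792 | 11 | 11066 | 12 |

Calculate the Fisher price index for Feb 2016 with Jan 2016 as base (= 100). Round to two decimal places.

141.74

Laspeyres component (base-period weights):
ΣP(Feb 2016)Q(Jan 2016) = 2017×2 + 11066×11 = 4034 + 121726 = 125760
ΣP(Jan 2016)Q(Jan 2016) = 1511×2 + 7792×11 = 3022 + 85712 = 88734
L = 125760 / 88734 × 100 = 141.7270
Paasche component (current-period weights):
ΣP(Feb 2016)Q(Feb 2016) = 2017×2 + 11066×12 = 4034 + 132792 = 136826
ΣP(Jan 2016)Q(Feb 2016) = 1511×2 + 7792×12 = 3022 + 93504 = 96526
P = 136826 / 96526 × 100 = 141.7504
Fisher = √(L × P) = √(141.7270 × 141.7504) = 141.7387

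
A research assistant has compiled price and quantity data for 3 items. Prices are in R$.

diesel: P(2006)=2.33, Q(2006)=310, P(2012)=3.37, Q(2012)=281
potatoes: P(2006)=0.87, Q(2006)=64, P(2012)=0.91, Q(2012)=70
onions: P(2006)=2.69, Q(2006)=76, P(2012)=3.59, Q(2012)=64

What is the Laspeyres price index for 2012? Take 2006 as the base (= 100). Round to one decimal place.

Laspeyres price index uses base-period quantities as weights.
ΣP(2012)·Q(2006) = 3.37×310 + 0.91×64 + 3.59×76 = 1044.7 + 58.24 + 272.84 = 1375.78
ΣP(2006)·Q(2006) = 2.33×310 + 0.87×64 + 2.69×76 = 722.3 + 55.68 + 204.44 = 982.42
Index = 1375.78 / 982.42 × 100 = 140.0399

140.0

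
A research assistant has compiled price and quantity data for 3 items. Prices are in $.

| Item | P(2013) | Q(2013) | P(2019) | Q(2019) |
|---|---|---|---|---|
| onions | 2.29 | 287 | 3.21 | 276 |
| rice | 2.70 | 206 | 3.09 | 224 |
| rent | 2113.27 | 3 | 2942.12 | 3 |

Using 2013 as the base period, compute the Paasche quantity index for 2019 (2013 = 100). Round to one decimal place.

Paasche quantity index uses current-period prices as weights.
ΣP(2019)·Q(2019) = 3.21×276 + 3.09×224 + 2942.12×3 = 885.96 + 692.16 + 8826.36 = 10404.48
ΣP(2019)·Q(2013) = 3.21×287 + 3.09×206 + 2942.12×3 = 921.27 + 636.54 + 8826.36 = 10384.17
Index = 10404.48 / 10384.17 × 100 = 100.1956

100.2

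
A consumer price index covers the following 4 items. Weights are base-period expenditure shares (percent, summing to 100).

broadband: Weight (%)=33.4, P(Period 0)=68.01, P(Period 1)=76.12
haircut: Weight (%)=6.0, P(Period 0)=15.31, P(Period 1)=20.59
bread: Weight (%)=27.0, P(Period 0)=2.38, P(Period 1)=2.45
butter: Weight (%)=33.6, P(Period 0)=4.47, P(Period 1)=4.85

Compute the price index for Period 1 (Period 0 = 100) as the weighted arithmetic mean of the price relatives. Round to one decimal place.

109.7

broadband: 33.4 × (76.12/68.01) = 33.4 × 1.119247 = 37.3829
haircut: 6.0 × (20.59/15.31) = 6.0 × 1.344873 = 8.0692
bread: 27.0 × (2.45/2.38) = 27.0 × 1.029412 = 27.7941
butter: 33.6 × (4.85/4.47) = 33.6 × 1.085011 = 36.4564
Index = Σ wᵢ·(p₁ᵢ/p₀ᵢ) = 37.3829 + 8.0692 + 27.7941 + 36.4564 = 109.7026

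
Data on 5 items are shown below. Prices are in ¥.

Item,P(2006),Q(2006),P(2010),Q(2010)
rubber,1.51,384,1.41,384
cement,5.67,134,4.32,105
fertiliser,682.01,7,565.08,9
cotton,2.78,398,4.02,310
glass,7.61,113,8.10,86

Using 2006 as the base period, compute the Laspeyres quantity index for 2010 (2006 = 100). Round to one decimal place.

109.3

Laspeyres quantity index uses base-period prices as weights.
ΣP(2006)·Q(2010) = 1.51×384 + 5.67×105 + 682.01×9 + 2.78×310 + 7.61×86 = 579.84 + 595.35 + 6138.09 + 861.8 + 654.46 = 8829.54
ΣP(2006)·Q(2006) = 1.51×384 + 5.67×134 + 682.01×7 + 2.78×398 + 7.61×113 = 579.84 + 759.78 + 4774.07 + 1106.44 + 859.93 = 8080.06
Index = 8829.54 / 8080.06 × 100 = 109.2757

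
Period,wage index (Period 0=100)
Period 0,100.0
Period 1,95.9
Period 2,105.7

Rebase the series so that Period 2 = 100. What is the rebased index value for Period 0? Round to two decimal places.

94.61

Rebased(Period 0) = 100.0 / 105.7 × 100 = 94.6074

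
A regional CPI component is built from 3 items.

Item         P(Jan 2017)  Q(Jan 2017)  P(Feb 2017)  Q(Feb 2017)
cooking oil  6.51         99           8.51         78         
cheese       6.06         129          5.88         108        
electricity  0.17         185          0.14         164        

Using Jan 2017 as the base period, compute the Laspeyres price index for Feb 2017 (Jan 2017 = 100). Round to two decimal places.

111.61

Laspeyres price index uses base-period quantities as weights.
ΣP(Feb 2017)·Q(Jan 2017) = 8.51×99 + 5.88×129 + 0.14×185 = 842.49 + 758.52 + 25.9 = 1626.91
ΣP(Jan 2017)·Q(Jan 2017) = 6.51×99 + 6.06×129 + 0.17×185 = 644.49 + 781.74 + 31.45 = 1457.68
Index = 1626.91 / 1457.68 × 100 = 111.6095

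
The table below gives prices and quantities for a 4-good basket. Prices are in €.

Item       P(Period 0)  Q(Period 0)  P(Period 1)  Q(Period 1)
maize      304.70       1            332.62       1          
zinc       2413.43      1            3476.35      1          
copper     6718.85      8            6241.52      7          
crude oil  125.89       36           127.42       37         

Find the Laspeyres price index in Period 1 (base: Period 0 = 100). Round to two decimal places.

Laspeyres price index uses base-period quantities as weights.
ΣP(Period 1)·Q(Period 0) = 332.62×1 + 3476.35×1 + 6241.52×8 + 127.42×36 = 332.62 + 3476.35 + 49932.16 + 4587.12 = 58328.25
ΣP(Period 0)·Q(Period 0) = 304.70×1 + 2413.43×1 + 6718.85×8 + 125.89×36 = 304.7 + 2413.43 + 53750.8 + 4532.04 = 61000.97
Index = 58328.25 / 61000.97 × 100 = 95.6186

95.62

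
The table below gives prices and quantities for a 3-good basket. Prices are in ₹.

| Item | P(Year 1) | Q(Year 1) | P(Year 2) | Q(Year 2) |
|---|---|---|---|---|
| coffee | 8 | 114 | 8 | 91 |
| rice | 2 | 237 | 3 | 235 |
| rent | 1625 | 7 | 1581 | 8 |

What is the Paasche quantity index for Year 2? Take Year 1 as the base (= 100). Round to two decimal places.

Paasche quantity index uses current-period prices as weights.
ΣP(Year 2)·Q(Year 2) = 8×91 + 3×235 + 1581×8 = 728 + 705 + 12648 = 14081
ΣP(Year 2)·Q(Year 1) = 8×114 + 3×237 + 1581×7 = 912 + 711 + 11067 = 12690
Index = 14081 / 12690 × 100 = 110.9614

110.96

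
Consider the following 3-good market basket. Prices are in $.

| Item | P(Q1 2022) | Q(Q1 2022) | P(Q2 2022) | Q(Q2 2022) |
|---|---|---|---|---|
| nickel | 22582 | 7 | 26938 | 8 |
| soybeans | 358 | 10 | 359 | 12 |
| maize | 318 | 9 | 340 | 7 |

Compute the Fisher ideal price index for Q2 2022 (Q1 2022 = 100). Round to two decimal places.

Laspeyres component (base-period weights):
ΣP(Q2 2022)Q(Q1 2022) = 26938×7 + 359×10 + 340×9 = 188566 + 3590 + 3060 = 195216
ΣP(Q1 2022)Q(Q1 2022) = 22582×7 + 358×10 + 318×9 = 158074 + 3580 + 2862 = 164516
L = 195216 / 164516 × 100 = 118.6608
Paasche component (current-period weights):
ΣP(Q2 2022)Q(Q2 2022) = 26938×8 + 359×12 + 340×7 = 215504 + 4308 + 2380 = 222192
ΣP(Q1 2022)Q(Q2 2022) = 22582×8 + 358×12 + 318×7 = 180656 + 4296 + 2226 = 187178
P = 222192 / 187178 × 100 = 118.7063
Fisher = √(L × P) = √(118.6608 × 118.7063) = 118.6835

118.68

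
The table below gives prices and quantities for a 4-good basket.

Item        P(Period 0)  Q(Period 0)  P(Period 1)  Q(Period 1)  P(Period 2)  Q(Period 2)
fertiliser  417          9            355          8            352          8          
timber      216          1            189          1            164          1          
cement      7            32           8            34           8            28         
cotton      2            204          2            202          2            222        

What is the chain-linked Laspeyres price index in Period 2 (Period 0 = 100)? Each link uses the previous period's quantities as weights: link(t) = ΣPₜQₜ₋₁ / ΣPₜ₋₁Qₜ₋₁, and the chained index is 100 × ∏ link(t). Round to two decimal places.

86.82

Link Period 0→Period 1:
ΣP(Period 1)Q(Period 0) = 355×9 + 189×1 + 8×32 + 2×204 = 3195 + 189 + 256 + 408 = 4048
ΣP(Period 0)Q(Period 0) = 417×9 + 216×1 + 7×32 + 2×204 = 3753 + 216 + 224 + 408 = 4601
link = 4048/4601 = 0.879809
Link Period 1→Period 2:
ΣP(Period 2)Q(Period 1) = 352×8 + 164×1 + 8×34 + 2×202 = 2816 + 164 + 272 + 404 = 3656
ΣP(Period 1)Q(Period 1) = 355×8 + 189×1 + 8×34 + 2×202 = 2840 + 189 + 272 + 404 = 3705
link = 3656/3705 = 0.986775
Chained index = 100 × 0.879809 × 0.986775 = 86.8173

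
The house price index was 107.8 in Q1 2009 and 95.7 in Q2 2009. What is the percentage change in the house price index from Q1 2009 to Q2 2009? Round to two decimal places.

-11.22%

Change = (95.7 − 107.8) / 107.8 × 100
       = -12.1 / 107.8 × 100 = -11.2245%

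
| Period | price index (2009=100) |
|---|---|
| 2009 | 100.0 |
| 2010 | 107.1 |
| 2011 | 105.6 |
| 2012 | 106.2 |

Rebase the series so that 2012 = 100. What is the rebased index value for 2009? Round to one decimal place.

94.2

Rebased(2009) = 100.0 / 106.2 × 100 = 94.1620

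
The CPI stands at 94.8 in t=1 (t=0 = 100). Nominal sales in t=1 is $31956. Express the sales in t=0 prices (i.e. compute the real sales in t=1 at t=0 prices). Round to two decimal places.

33708.86

Real = Nominal ÷ (Index/100) = 31956 ÷ (94.8/100)
     = 31956 ÷ 0.948 = 33708.8608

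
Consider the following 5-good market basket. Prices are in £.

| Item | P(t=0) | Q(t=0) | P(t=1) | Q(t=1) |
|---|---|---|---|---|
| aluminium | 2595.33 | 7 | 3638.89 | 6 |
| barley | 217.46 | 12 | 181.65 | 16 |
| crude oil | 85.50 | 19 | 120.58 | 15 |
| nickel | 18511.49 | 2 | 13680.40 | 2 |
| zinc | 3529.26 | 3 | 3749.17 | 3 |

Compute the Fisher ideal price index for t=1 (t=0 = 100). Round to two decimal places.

Laspeyres component (base-period weights):
ΣP(t=1)Q(t=0) = 3638.89×7 + 181.65×12 + 120.58×19 + 13680.40×2 + 3749.17×3 = 25472.23 + 2179.8 + 2291.02 + 27360.8 + 11247.51 = 68551.36
ΣP(t=0)Q(t=0) = 2595.33×7 + 217.46×12 + 85.50×19 + 18511.49×2 + 3529.26×3 = 18167.31 + 2609.52 + 1624.5 + 37022.98 + 10587.78 = 70012.09
L = 68551.36 / 70012.09 × 100 = 97.9136
Paasche component (current-period weights):
ΣP(t=1)Q(t=1) = 3638.89×6 + 181.65×16 + 120.58×15 + 13680.40×2 + 3749.17×3 = 21833.34 + 2906.4 + 1808.7 + 27360.8 + 11247.51 = 65156.75
ΣP(t=0)Q(t=1) = 2595.33×6 + 217.46×16 + 85.50×15 + 18511.49×2 + 3529.26×3 = 15571.98 + 3479.36 + 1282.5 + 37022.98 + 10587.78 = 67944.6
P = 65156.75 / 67944.6 × 100 = 95.8969
Fisher = √(L × P) = √(97.9136 × 95.8969) = 96.9000

96.90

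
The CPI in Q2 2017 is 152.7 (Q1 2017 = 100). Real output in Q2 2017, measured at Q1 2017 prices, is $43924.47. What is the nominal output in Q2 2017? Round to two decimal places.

67072.67

Nominal = Real × (Index/100) = 43924.47 × (152.7/100)
        = 43924.47 × 1.527 = 67072.6657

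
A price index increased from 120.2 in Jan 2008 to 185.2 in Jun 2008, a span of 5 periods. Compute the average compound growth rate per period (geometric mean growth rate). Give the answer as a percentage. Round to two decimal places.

Growth factor = (185.2/120.2)^(1/5) = (1.540765)^(1/5) = 1.090303
Growth rate = 1.090303 − 1 = 0.090303 = 9.0303%

9.03%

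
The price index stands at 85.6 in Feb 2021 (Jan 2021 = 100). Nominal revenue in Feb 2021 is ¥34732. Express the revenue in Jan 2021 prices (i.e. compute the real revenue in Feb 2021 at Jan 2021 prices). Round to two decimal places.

Real = Nominal ÷ (Index/100) = 34732 ÷ (85.6/100)
     = 34732 ÷ 0.856 = 40574.7664

40574.77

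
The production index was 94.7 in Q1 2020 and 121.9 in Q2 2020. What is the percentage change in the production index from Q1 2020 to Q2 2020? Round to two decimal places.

Change = (121.9 − 94.7) / 94.7 × 100
       = 27.2 / 94.7 × 100 = 28.7223%

28.72%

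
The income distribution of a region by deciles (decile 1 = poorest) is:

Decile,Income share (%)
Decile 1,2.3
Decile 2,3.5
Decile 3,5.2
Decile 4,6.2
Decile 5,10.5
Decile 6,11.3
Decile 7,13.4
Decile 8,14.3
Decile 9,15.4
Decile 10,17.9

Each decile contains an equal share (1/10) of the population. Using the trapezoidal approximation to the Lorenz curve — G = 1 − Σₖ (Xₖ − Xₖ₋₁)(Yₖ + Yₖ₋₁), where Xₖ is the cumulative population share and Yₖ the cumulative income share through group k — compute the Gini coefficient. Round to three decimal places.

0.292

Cumulative income shares Yₖ: 0.0230, 0.0580, 0.1100, 0.1720, 0.2770, 0.3900, 0.5240, 0.6670, 0.8210, 1.0000
Σ (Xₖ−Xₖ₋₁)(Yₖ+Yₖ₋₁) = (1/10)(0.0230+0.0000) + (1/10)(0.0580+0.0230) + (1/10)(0.1100+0.0580) + (1/10)(0.1720+0.1100) + (1/10)(0.2770+0.1720) + (1/10)(0.3900+0.2770) + (1/10)(0.5240+0.3900) + (1/10)(0.6670+0.5240) + (1/10)(0.8210+0.6670) + (1/10)(1.0000+0.8210)
  = 0.0023 + 0.0081 + 0.0168 + 0.0282 + 0.0449 + 0.0667 + 0.0914 + 0.1191 + 0.1488 + 0.1821 = 0.7084
G = 1 − 0.7084 = 0.2916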